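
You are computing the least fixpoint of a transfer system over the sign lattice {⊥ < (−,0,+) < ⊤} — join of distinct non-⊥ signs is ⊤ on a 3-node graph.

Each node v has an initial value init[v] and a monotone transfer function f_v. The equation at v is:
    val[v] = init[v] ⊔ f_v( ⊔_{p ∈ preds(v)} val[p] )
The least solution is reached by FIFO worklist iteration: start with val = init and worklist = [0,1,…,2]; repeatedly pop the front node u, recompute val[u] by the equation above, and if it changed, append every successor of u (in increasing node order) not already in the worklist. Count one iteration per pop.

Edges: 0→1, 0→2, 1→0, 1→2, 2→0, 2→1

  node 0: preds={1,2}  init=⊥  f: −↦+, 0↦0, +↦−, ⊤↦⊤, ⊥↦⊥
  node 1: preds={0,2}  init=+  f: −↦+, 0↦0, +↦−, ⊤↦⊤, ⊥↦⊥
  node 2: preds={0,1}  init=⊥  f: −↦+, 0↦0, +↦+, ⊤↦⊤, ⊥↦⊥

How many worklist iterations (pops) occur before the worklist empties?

7

Trace (7 dequeues):
  [1] u=0 | in + | out − | prev ⊥ | push {}
  [2] u=1 | in − | out + | ==
  [3] u=2 | in ⊤ | out ⊤ | prev ⊥ | push {0,1}
  [4] u=0 | in ⊤ | out ⊤ | prev − | push {2}
  [5] u=1 | in ⊤ | out ⊤ | prev + | push {0}
  [6] u=2 | in ⊤ | out ⊤ | ==
  [7] u=0 | in ⊤ | out ⊤ | ==

Converged values:
  [0] ⊤
  [1] ⊤
  [2] ⊤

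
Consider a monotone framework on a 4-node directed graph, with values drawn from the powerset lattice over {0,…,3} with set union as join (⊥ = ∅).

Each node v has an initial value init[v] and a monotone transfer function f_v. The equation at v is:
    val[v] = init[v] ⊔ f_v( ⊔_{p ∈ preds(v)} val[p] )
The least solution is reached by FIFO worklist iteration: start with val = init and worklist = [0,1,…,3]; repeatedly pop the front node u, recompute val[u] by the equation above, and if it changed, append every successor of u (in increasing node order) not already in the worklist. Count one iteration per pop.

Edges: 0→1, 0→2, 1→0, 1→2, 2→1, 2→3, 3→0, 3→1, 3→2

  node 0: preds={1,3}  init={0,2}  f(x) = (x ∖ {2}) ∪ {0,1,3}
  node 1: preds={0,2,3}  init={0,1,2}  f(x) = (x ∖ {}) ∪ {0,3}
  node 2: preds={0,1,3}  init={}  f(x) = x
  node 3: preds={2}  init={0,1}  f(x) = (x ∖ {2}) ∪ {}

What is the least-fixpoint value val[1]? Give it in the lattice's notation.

{0,1,2,3}

Iteration log — 7 steps:
  step 1. node 0  ⊔preds={0,1,2}  new={0,1,2,3}  old={0,2}  +wl: 
  step 2. node 1  ⊔preds={0,1,2,3}  new={0,1,2,3}  old={0,1,2}  +wl: 0
  step 3. node 2  ⊔preds={0,1,2,3}  new={0,1,2,3}  old={}  +wl: 1
  step 4. node 3  ⊔preds={0,1,2,3}  new={0,1,3}  old={0,1}  +wl: 2
  step 5. node 0  ⊔preds={0,1,2,3}  new={0,1,2,3}  stable
  step 6. node 1  ⊔preds={0,1,2,3}  new={0,1,2,3}  stable
  step 7. node 2  ⊔preds={0,1,2,3}  new={0,1,2,3}  stable

Least fixpoint reached:
  node 0: {0,1,2,3}
  node 1: {0,1,2,3}
  node 2: {0,1,2,3}
  node 3: {0,1,3}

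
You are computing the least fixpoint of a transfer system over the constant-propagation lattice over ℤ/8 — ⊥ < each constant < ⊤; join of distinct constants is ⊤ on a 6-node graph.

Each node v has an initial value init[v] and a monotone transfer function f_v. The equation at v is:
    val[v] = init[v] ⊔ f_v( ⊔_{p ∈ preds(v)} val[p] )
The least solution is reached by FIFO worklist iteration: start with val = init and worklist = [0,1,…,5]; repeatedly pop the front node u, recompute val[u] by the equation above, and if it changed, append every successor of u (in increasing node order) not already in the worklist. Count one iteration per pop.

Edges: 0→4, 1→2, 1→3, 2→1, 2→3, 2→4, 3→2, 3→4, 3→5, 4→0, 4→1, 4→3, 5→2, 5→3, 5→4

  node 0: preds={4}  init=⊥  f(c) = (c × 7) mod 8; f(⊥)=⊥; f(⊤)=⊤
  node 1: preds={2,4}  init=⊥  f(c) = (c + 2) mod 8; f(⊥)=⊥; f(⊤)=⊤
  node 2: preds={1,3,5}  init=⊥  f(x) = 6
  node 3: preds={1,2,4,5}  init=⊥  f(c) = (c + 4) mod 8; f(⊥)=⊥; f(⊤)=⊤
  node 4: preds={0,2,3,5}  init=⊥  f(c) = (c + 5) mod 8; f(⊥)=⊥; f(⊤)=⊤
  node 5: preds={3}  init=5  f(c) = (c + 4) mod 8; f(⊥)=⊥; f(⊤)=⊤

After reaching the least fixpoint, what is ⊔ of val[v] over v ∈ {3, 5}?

Iteration log — 11 steps:
  step 1. node 0  ⊔preds=⊥  new=⊥  stable
  step 2. node 1  ⊔preds=⊥  new=⊥  stable
  step 3. node 2  ⊔preds=5  new=6  old=⊥  +wl: 1
  step 4. node 3  ⊔preds=⊤  new=⊤  old=⊥  +wl: 2
  step 5. node 4  ⊔preds=⊤  new=⊤  old=⊥  +wl: 0,3
  step 6. node 5  ⊔preds=⊤  new=⊤  old=5  +wl: 4
  step 7. node 1  ⊔preds=⊤  new=⊤  old=⊥  +wl: 
  step 8. node 2  ⊔preds=⊤  new=6  stable
  step 9. node 0  ⊔preds=⊤  new=⊤  old=⊥  +wl: 
  step 10. node 3  ⊔preds=⊤  new=⊤  stable
  step 11. node 4  ⊔preds=⊤  new=⊤  stable

Least fixpoint reached:
  node 0: ⊤
  node 1: ⊤
  node 2: 6
  node 3: ⊤
  node 4: ⊤
  node 5: ⊤

⊤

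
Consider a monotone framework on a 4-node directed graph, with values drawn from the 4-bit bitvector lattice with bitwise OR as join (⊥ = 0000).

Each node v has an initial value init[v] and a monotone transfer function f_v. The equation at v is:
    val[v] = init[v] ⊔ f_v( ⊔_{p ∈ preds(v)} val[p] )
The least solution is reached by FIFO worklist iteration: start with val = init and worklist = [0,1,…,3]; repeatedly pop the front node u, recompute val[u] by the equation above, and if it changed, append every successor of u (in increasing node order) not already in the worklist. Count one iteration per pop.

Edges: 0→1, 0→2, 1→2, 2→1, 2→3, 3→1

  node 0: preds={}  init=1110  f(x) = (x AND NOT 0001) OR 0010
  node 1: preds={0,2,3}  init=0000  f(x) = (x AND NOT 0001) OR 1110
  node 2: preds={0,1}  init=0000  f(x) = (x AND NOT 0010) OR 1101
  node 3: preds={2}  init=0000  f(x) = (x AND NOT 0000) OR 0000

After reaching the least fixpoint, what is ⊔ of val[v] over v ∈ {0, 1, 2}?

Trace (5 dequeues):
  [1] u=0 | in 0000 | out 1110 | ==
  [2] u=1 | in 1110 | out 1110 | prev 0000 | push {}
  [3] u=2 | in 1110 | out 1101 | prev 0000 | push {1}
  [4] u=3 | in 1101 | out 1101 | prev 0000 | push {}
  [5] u=1 | in 1111 | out 1110 | ==

Converged values:
  [0] 1110
  [1] 1110
  [2] 1101
  [3] 1101

1111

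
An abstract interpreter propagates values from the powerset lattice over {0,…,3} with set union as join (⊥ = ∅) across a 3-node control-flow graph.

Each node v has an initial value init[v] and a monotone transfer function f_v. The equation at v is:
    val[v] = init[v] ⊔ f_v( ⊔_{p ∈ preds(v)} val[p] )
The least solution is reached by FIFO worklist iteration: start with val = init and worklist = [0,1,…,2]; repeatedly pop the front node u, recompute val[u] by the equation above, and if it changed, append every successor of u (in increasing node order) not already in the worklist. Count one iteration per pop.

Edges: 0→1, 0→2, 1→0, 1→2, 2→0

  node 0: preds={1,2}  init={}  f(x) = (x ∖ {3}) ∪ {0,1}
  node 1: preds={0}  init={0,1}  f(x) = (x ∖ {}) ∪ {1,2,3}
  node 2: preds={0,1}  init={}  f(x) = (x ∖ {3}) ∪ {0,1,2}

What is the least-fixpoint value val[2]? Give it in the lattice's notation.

Trace (6 dequeues):
  [1] u=0 | in {0,1} | out {0,1} | prev {} | push {}
  [2] u=1 | in {0,1} | out {0,1,2,3} | prev {0,1} | push {0}
  [3] u=2 | in {0,1,2,3} | out {0,1,2} | prev {} | push {}
  [4] u=0 | in {0,1,2,3} | out {0,1,2} | prev {0,1} | push {1,2}
  [5] u=1 | in {0,1,2} | out {0,1,2,3} | ==
  [6] u=2 | in {0,1,2,3} | out {0,1,2} | ==

Converged values:
  [0] {0,1,2}
  [1] {0,1,2,3}
  [2] {0,1,2}

{0,1,2}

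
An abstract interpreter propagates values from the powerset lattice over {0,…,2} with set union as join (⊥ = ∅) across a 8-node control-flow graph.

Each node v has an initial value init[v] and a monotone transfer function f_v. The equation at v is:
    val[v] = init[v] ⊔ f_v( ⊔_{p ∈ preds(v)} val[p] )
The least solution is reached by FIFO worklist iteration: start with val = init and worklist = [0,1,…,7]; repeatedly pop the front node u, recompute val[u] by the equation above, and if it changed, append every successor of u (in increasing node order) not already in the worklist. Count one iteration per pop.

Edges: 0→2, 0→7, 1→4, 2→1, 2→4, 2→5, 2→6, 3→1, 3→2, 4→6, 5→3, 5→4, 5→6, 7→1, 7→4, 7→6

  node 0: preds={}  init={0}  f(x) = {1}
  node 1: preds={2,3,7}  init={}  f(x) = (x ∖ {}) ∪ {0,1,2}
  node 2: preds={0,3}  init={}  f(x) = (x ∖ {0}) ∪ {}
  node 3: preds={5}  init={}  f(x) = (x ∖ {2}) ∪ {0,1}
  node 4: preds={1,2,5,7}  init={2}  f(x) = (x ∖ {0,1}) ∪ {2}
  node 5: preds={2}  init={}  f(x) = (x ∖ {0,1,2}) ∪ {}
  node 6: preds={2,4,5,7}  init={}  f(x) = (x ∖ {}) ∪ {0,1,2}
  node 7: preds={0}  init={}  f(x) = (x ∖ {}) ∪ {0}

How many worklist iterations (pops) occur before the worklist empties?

12

Trace (12 dequeues):
  [1] u=0 | in {} | out {0,1} | prev {0} | push {}
  [2] u=1 | in {} | out {0,1,2} | prev {} | push {}
  [3] u=2 | in {0,1} | out {1} | prev {} | push {1}
  [4] u=3 | in {} | out {0,1} | prev {} | push {2}
  [5] u=4 | in {0,1,2} | out {2} | ==
  [6] u=5 | in {1} | out {} | ==
  [7] u=6 | in {1,2} | out {0,1,2} | prev {} | push {}
  [8] u=7 | in {0,1} | out {0,1} | prev {} | push {4,6}
  [9] u=1 | in {0,1} | out {0,1,2} | ==
  [10] u=2 | in {0,1} | out {1} | ==
  [11] u=4 | in {0,1,2} | out {2} | ==
  [12] u=6 | in {0,1,2} | out {0,1,2} | ==

Converged values:
  [0] {0,1}
  [1] {0,1,2}
  [2] {1}
  [3] {0,1}
  [4] {2}
  [5] {}
  [6] {0,1,2}
  [7] {0,1}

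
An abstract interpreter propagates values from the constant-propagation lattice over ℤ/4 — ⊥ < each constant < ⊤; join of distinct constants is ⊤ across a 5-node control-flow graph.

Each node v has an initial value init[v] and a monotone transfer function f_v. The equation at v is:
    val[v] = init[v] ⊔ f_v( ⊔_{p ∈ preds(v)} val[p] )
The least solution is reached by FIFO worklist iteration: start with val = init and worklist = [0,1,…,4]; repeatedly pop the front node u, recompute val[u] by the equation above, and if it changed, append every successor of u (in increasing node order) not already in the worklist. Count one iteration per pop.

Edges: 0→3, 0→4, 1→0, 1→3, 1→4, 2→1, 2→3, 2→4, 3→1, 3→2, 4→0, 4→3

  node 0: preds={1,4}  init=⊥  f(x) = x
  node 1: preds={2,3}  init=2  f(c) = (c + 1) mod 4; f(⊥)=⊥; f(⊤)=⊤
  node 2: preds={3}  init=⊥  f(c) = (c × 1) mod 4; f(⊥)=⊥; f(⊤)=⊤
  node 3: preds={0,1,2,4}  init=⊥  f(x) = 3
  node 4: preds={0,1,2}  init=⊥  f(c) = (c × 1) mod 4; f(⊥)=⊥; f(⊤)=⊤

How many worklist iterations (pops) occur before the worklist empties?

13

Trace (13 dequeues):
  [1] u=0 | in 2 | out 2 | prev ⊥ | push {}
  [2] u=1 | in ⊥ | out 2 | ==
  [3] u=2 | in ⊥ | out ⊥ | ==
  [4] u=3 | in 2 | out 3 | prev ⊥ | push {1,2}
  [5] u=4 | in 2 | out 2 | prev ⊥ | push {0,3}
  [6] u=1 | in 3 | out ⊤ | prev 2 | push {4}
  [7] u=2 | in 3 | out 3 | prev ⊥ | push {1}
  [8] u=0 | in ⊤ | out ⊤ | prev 2 | push {}
  [9] u=3 | in ⊤ | out 3 | ==
  [10] u=4 | in ⊤ | out ⊤ | prev 2 | push {0,3}
  [11] u=1 | in 3 | out ⊤ | ==
  [12] u=0 | in ⊤ | out ⊤ | ==
  [13] u=3 | in ⊤ | out 3 | ==

Converged values:
  [0] ⊤
  [1] ⊤
  [2] 3
  [3] 3
  [4] ⊤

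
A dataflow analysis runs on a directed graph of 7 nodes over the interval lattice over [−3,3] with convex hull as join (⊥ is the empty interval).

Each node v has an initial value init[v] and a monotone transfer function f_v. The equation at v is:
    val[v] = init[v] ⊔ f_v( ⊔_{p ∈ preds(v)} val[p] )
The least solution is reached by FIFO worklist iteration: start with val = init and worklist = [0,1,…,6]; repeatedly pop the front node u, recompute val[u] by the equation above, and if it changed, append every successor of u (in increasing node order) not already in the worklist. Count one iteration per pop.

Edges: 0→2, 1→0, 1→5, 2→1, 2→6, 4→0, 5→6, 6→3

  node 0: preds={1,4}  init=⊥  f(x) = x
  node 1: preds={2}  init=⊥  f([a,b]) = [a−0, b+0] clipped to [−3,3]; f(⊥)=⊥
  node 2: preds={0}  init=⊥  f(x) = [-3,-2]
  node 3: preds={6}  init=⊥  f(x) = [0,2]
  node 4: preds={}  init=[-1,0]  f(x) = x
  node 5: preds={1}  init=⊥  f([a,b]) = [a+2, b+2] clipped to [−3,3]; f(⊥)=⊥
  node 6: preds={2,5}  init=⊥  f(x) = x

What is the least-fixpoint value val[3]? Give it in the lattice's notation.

[0,2]

Worklist (14 pops):
  #1 pop 0: in=[-1,0] → [-1,0] (was ⊥); enqueue []
  #2 pop 1: in=⊥ → ⊥ (no change)
  #3 pop 2: in=[-1,0] → [-3,-2] (was ⊥); enqueue [1]
  #4 pop 3: in=⊥ → [0,2] (was ⊥); enqueue []
  #5 pop 4: in=⊥ → [-1,0] (no change)
  #6 pop 5: in=⊥ → ⊥ (no change)
  #7 pop 6: in=[-3,-2] → [-3,-2] (was ⊥); enqueue [3]
  #8 pop 1: in=[-3,-2] → [-3,-2] (was ⊥); enqueue [0,5]
  #9 pop 3: in=[-3,-2] → [0,2] (no change)
  #10 pop 0: in=[-3,0] → [-3,0] (was [-1,0]); enqueue [2]
  #11 pop 5: in=[-3,-2] → [-1,0] (was ⊥); enqueue [6]
  #12 pop 2: in=[-3,0] → [-3,-2] (no change)
  #13 pop 6: in=[-3,0] → [-3,0] (was [-3,-2]); enqueue [3]
  #14 pop 3: in=[-3,0] → [0,2] (no change)

Fixpoint:
  val[0] = [-3,0]
  val[1] = [-3,-2]
  val[2] = [-3,-2]
  val[3] = [0,2]
  val[4] = [-1,0]
  val[5] = [-1,0]
  val[6] = [-3,0]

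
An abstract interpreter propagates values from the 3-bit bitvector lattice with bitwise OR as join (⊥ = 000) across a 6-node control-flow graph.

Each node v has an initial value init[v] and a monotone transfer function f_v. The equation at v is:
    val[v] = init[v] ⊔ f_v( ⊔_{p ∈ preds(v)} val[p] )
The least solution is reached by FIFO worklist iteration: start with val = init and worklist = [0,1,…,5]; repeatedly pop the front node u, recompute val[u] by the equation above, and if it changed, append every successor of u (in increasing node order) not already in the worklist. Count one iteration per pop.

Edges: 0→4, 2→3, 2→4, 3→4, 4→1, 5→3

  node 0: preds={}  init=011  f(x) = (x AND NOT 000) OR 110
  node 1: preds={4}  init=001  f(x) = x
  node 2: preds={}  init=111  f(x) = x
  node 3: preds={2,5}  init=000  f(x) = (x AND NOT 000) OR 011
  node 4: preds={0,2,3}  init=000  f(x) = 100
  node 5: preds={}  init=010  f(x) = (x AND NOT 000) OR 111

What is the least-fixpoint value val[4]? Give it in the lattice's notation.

100

Worklist (8 pops):
  #1 pop 0: in=000 → 111 (was 011); enqueue []
  #2 pop 1: in=000 → 001 (no change)
  #3 pop 2: in=000 → 111 (no change)
  #4 pop 3: in=111 → 111 (was 000); enqueue []
  #5 pop 4: in=111 → 100 (was 000); enqueue [1]
  #6 pop 5: in=000 → 111 (was 010); enqueue [3]
  #7 pop 1: in=100 → 101 (was 001); enqueue []
  #8 pop 3: in=111 → 111 (no change)

Fixpoint:
  val[0] = 111
  val[1] = 101
  val[2] = 111
  val[3] = 111
  val[4] = 100
  val[5] = 111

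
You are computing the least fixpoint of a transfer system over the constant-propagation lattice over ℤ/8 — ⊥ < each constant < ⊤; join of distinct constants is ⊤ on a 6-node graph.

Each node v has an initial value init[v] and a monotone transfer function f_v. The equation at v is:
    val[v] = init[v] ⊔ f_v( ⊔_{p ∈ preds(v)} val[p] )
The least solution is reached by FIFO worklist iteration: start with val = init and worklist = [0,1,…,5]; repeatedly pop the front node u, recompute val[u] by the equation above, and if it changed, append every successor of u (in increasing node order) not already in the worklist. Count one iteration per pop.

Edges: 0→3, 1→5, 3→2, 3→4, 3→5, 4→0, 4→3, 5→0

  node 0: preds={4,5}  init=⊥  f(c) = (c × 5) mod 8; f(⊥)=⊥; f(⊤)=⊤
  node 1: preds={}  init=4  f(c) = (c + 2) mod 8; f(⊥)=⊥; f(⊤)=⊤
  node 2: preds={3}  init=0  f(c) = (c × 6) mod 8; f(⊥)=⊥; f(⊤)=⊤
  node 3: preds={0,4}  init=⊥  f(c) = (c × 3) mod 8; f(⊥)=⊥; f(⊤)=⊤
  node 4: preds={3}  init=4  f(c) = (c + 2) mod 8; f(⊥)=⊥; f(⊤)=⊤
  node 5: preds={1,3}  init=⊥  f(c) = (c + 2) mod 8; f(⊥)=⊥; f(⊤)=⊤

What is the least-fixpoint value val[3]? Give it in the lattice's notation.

⊤

Worklist (13 pops):
  #1 pop 0: in=4 → 4 (was ⊥); enqueue []
  #2 pop 1: in=⊥ → 4 (no change)
  #3 pop 2: in=⊥ → 0 (no change)
  #4 pop 3: in=4 → 4 (was ⊥); enqueue [2]
  #5 pop 4: in=4 → ⊤ (was 4); enqueue [0,3]
  #6 pop 5: in=4 → 6 (was ⊥); enqueue []
  #7 pop 2: in=4 → 0 (no change)
  #8 pop 0: in=⊤ → ⊤ (was 4); enqueue []
  #9 pop 3: in=⊤ → ⊤ (was 4); enqueue [2,4,5]
  #10 pop 2: in=⊤ → ⊤ (was 0); enqueue []
  #11 pop 4: in=⊤ → ⊤ (no change)
  #12 pop 5: in=⊤ → ⊤ (was 6); enqueue [0]
  #13 pop 0: in=⊤ → ⊤ (no change)

Fixpoint:
  val[0] = ⊤
  val[1] = 4
  val[2] = ⊤
  val[3] = ⊤
  val[4] = ⊤
  val[5] = ⊤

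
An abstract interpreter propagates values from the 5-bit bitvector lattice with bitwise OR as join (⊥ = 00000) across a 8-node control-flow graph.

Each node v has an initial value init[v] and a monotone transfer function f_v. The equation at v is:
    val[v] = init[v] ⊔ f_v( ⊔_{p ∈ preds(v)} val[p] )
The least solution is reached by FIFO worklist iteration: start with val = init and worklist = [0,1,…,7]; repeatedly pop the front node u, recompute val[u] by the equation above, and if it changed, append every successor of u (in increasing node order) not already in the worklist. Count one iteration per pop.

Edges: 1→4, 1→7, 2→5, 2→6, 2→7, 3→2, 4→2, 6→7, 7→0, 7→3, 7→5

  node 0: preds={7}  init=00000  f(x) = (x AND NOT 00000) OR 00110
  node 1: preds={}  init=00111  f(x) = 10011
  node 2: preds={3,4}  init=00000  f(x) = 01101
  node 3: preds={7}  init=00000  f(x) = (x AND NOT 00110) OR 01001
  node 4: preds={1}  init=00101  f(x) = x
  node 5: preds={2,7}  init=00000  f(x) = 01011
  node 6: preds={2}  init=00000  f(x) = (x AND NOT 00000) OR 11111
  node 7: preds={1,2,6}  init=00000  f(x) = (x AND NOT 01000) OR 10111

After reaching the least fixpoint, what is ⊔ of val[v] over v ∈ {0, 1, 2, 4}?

Worklist (13 pops):
  #1 pop 0: in=00000 → 00110 (was 00000); enqueue []
  #2 pop 1: in=00000 → 10111 (was 00111); enqueue []
  #3 pop 2: in=00101 → 01101 (was 00000); enqueue []
  #4 pop 3: in=00000 → 01001 (was 00000); enqueue [2]
  #5 pop 4: in=10111 → 10111 (was 00101); enqueue []
  #6 pop 5: in=01101 → 01011 (was 00000); enqueue []
  #7 pop 6: in=01101 → 11111 (was 00000); enqueue []
  #8 pop 7: in=11111 → 10111 (was 00000); enqueue [0,3,5]
  #9 pop 2: in=11111 → 01101 (no change)
  #10 pop 0: in=10111 → 10111 (was 00110); enqueue []
  #11 pop 3: in=10111 → 11001 (was 01001); enqueue [2]
  #12 pop 5: in=11111 → 01011 (no change)
  #13 pop 2: in=11111 → 01101 (no change)

Fixpoint:
  val[0] = 10111
  val[1] = 10111
  val[2] = 01101
  val[3] = 11001
  val[4] = 10111
  val[5] = 01011
  val[6] = 11111
  val[7] = 10111

11111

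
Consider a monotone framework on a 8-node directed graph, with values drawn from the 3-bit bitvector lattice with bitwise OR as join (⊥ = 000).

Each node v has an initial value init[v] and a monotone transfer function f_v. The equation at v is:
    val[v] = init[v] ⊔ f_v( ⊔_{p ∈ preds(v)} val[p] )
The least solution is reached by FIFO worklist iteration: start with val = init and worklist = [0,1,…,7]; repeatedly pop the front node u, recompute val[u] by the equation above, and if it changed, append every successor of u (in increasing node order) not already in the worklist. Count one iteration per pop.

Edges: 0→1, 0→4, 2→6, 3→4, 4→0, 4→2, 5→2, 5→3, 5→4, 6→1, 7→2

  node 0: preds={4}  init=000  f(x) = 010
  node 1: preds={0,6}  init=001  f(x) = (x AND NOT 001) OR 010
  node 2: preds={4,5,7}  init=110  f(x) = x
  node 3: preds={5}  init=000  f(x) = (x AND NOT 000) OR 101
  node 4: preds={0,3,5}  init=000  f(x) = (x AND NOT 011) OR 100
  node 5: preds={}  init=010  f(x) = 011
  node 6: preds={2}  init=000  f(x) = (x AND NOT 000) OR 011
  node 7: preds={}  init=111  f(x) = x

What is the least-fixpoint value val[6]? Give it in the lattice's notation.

Trace (13 dequeues):
  [1] u=0 | in 000 | out 010 | prev 000 | push {}
  [2] u=1 | in 010 | out 011 | prev 001 | push {}
  [3] u=2 | in 111 | out 111 | prev 110 | push {}
  [4] u=3 | in 010 | out 111 | prev 000 | push {}
  [5] u=4 | in 111 | out 100 | prev 000 | push {0,2}
  [6] u=5 | in 000 | out 011 | prev 010 | push {3,4}
  [7] u=6 | in 111 | out 111 | prev 000 | push {1}
  [8] u=7 | in 000 | out 111 | ==
  [9] u=0 | in 100 | out 010 | ==
  [10] u=2 | in 111 | out 111 | ==
  [11] u=3 | in 011 | out 111 | ==
  [12] u=4 | in 111 | out 100 | ==
  [13] u=1 | in 111 | out 111 | prev 011 | push {}

Converged values:
  [0] 010
  [1] 111
  [2] 111
  [3] 111
  [4] 100
  [5] 011
  [6] 111
  [7] 111

111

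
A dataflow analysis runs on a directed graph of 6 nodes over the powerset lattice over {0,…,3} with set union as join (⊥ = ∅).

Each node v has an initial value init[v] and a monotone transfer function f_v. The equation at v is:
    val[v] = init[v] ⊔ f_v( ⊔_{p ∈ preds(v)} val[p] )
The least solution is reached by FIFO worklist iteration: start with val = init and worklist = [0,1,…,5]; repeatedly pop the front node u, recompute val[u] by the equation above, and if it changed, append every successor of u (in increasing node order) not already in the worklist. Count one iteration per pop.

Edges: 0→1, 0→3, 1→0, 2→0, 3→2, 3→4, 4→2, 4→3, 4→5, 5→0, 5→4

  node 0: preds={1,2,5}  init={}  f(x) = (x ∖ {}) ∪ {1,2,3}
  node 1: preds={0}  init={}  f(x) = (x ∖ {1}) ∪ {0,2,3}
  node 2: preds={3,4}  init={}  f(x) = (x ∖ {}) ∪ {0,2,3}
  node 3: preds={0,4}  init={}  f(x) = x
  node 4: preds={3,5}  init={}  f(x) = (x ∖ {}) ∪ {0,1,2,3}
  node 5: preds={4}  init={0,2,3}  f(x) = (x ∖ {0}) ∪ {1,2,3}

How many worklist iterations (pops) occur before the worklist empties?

Trace (11 dequeues):
  [1] u=0 | in {0,2,3} | out {0,1,2,3} | prev {} | push {}
  [2] u=1 | in {0,1,2,3} | out {0,2,3} | prev {} | push {0}
  [3] u=2 | in {} | out {0,2,3} | prev {} | push {}
  [4] u=3 | in {0,1,2,3} | out {0,1,2,3} | prev {} | push {2}
  [5] u=4 | in {0,1,2,3} | out {0,1,2,3} | prev {} | push {3}
  [6] u=5 | in {0,1,2,3} | out {0,1,2,3} | prev {0,2,3} | push {4}
  [7] u=0 | in {0,1,2,3} | out {0,1,2,3} | ==
  [8] u=2 | in {0,1,2,3} | out {0,1,2,3} | prev {0,2,3} | push {0}
  [9] u=3 | in {0,1,2,3} | out {0,1,2,3} | ==
  [10] u=4 | in {0,1,2,3} | out {0,1,2,3} | ==
  [11] u=0 | in {0,1,2,3} | out {0,1,2,3} | ==

Converged values:
  [0] {0,1,2,3}
  [1] {0,2,3}
  [2] {0,1,2,3}
  [3] {0,1,2,3}
  [4] {0,1,2,3}
  [5] {0,1,2,3}

11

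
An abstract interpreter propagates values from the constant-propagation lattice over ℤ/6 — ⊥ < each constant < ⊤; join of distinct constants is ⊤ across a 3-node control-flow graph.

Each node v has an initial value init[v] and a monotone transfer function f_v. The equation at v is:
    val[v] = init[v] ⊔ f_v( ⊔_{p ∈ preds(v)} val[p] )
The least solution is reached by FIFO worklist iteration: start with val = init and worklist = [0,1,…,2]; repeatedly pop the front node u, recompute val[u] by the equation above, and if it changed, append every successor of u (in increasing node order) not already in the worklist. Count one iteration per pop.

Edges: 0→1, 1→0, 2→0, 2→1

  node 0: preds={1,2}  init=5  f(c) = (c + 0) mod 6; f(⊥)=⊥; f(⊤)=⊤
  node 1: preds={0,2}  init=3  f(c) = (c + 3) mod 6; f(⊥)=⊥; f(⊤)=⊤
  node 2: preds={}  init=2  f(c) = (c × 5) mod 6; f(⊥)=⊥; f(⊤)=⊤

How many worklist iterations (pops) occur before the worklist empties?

Trace (4 dequeues):
  [1] u=0 | in ⊤ | out ⊤ | prev 5 | push {}
  [2] u=1 | in ⊤ | out ⊤ | prev 3 | push {0}
  [3] u=2 | in ⊥ | out 2 | ==
  [4] u=0 | in ⊤ | out ⊤ | ==

Converged values:
  [0] ⊤
  [1] ⊤
  [2] 2

4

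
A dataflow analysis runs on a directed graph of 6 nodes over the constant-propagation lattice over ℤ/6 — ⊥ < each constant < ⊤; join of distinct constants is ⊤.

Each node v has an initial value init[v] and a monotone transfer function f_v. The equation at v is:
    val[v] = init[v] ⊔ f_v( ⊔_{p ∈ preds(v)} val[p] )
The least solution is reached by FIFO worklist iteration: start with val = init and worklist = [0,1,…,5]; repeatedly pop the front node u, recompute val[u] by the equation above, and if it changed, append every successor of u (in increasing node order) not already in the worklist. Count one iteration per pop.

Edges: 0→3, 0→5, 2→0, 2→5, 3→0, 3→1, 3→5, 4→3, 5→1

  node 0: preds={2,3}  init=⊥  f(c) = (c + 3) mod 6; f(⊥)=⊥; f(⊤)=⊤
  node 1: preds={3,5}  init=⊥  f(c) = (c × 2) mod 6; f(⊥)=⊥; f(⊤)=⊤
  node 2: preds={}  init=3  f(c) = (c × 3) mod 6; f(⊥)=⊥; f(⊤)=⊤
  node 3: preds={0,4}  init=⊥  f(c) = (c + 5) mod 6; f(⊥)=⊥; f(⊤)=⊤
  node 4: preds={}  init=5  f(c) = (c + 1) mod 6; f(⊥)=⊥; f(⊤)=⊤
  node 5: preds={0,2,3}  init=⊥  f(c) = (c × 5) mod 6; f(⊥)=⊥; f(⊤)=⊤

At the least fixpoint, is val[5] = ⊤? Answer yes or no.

Worklist (10 pops):
  #1 pop 0: in=3 → 0 (was ⊥); enqueue []
  #2 pop 1: in=⊥ → ⊥ (no change)
  #3 pop 2: in=⊥ → 3 (no change)
  #4 pop 3: in=⊤ → ⊤ (was ⊥); enqueue [0,1]
  #5 pop 4: in=⊥ → 5 (no change)
  #6 pop 5: in=⊤ → ⊤ (was ⊥); enqueue []
  #7 pop 0: in=⊤ → ⊤ (was 0); enqueue [3,5]
  #8 pop 1: in=⊤ → ⊤ (was ⊥); enqueue []
  #9 pop 3: in=⊤ → ⊤ (no change)
  #10 pop 5: in=⊤ → ⊤ (no change)

Fixpoint:
  val[0] = ⊤
  val[1] = ⊤
  val[2] = 3
  val[3] = ⊤
  val[4] = 5
  val[5] = ⊤

yes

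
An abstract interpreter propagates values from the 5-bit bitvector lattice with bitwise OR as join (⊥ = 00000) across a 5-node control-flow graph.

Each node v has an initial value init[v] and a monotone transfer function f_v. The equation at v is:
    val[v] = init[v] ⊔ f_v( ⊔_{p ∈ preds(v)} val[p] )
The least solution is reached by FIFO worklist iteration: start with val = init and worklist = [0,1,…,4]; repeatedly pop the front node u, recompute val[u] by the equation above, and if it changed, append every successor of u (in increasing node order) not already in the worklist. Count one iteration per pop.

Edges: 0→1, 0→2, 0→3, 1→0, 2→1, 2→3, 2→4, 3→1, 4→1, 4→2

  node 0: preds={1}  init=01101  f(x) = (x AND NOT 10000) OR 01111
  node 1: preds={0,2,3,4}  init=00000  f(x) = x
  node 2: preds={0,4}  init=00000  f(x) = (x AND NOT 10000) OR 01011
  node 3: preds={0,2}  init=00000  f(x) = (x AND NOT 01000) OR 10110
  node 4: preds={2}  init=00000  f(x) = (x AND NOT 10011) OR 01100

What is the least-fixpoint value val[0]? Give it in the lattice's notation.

01111

Trace (9 dequeues):
  [1] u=0 | in 00000 | out 01111 | prev 01101 | push {}
  [2] u=1 | in 01111 | out 01111 | prev 00000 | push {0}
  [3] u=2 | in 01111 | out 01111 | prev 00000 | push {1}
  [4] u=3 | in 01111 | out 10111 | prev 00000 | push {}
  [5] u=4 | in 01111 | out 01100 | prev 00000 | push {2}
  [6] u=0 | in 01111 | out 01111 | ==
  [7] u=1 | in 11111 | out 11111 | prev 01111 | push {0}
  [8] u=2 | in 01111 | out 01111 | ==
  [9] u=0 | in 11111 | out 01111 | ==

Converged values:
  [0] 01111
  [1] 11111
  [2] 01111
  [3] 10111
  [4] 01100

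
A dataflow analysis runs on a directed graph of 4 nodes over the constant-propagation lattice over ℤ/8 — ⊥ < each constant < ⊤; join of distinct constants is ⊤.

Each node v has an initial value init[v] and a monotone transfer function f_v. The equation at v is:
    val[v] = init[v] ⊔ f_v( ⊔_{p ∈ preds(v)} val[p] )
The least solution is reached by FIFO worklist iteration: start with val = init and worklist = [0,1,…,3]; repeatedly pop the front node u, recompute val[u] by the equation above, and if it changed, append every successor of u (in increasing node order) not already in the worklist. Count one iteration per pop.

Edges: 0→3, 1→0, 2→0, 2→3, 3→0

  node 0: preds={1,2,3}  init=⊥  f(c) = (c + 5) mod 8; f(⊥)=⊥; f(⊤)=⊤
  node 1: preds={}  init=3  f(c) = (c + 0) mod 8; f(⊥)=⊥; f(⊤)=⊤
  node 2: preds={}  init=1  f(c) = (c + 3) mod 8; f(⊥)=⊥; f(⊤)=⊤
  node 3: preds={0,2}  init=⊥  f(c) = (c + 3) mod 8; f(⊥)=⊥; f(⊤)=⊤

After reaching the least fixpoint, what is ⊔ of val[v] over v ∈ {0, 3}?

Worklist (5 pops):
  #1 pop 0: in=⊤ → ⊤ (was ⊥); enqueue []
  #2 pop 1: in=⊥ → 3 (no change)
  #3 pop 2: in=⊥ → 1 (no change)
  #4 pop 3: in=⊤ → ⊤ (was ⊥); enqueue [0]
  #5 pop 0: in=⊤ → ⊤ (no change)

Fixpoint:
  val[0] = ⊤
  val[1] = 3
  val[2] = 1
  val[3] = ⊤

⊤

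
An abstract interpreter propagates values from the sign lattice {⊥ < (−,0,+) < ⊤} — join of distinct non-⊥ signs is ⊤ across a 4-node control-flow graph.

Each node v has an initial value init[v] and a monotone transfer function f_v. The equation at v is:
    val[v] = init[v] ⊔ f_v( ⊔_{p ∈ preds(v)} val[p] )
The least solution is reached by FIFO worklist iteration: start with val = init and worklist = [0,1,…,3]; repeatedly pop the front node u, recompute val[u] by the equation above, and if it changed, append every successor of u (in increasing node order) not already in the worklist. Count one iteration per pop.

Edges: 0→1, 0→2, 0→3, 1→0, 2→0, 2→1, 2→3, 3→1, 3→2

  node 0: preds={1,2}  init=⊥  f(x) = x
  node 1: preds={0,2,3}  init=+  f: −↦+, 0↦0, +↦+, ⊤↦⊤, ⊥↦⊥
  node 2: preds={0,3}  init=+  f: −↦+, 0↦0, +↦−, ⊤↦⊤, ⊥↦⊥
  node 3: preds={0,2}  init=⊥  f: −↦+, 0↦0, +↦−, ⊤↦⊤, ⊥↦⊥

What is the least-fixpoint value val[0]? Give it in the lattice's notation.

Trace (9 dequeues):
  [1] u=0 | in + | out + | prev ⊥ | push {}
  [2] u=1 | in + | out + | ==
  [3] u=2 | in + | out ⊤ | prev + | push {0,1}
  [4] u=3 | in ⊤ | out ⊤ | prev ⊥ | push {2}
  [5] u=0 | in ⊤ | out ⊤ | prev + | push {3}
  [6] u=1 | in ⊤ | out ⊤ | prev + | push {0}
  [7] u=2 | in ⊤ | out ⊤ | ==
  [8] u=3 | in ⊤ | out ⊤ | ==
  [9] u=0 | in ⊤ | out ⊤ | ==

Converged values:
  [0] ⊤
  [1] ⊤
  [2] ⊤
  [3] ⊤

⊤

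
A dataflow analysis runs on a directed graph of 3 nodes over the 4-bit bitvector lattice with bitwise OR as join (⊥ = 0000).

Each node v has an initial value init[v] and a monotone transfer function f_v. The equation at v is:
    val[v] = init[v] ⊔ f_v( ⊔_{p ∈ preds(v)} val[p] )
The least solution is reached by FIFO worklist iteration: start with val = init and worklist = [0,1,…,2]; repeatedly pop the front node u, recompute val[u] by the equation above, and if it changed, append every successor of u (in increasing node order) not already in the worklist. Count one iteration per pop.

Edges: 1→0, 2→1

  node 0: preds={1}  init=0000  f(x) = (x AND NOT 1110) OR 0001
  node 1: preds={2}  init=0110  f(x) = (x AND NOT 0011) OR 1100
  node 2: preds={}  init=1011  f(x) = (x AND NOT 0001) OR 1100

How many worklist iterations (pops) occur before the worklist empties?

Trace (5 dequeues):
  [1] u=0 | in 0110 | out 0001 | prev 0000 | push {}
  [2] u=1 | in 1011 | out 1110 | prev 0110 | push {0}
  [3] u=2 | in 0000 | out 1111 | prev 1011 | push {1}
  [4] u=0 | in 1110 | out 0001 | ==
  [5] u=1 | in 1111 | out 1110 | ==

Converged values:
  [0] 0001
  [1] 1110
  [2] 1111

5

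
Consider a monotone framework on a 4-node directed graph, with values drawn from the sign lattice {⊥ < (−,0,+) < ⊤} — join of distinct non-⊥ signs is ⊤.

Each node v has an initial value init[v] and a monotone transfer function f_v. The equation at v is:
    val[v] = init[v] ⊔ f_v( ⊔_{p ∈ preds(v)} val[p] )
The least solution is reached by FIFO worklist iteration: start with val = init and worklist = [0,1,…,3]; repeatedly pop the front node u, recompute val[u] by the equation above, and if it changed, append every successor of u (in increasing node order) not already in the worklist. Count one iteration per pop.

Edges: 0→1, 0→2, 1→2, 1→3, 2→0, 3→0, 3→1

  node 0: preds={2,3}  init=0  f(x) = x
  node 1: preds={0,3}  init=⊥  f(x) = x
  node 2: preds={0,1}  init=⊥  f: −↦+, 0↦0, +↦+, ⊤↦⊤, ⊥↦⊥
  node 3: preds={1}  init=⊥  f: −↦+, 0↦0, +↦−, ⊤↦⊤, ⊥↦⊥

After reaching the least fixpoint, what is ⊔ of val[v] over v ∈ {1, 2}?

Trace (6 dequeues):
  [1] u=0 | in ⊥ | out 0 | ==
  [2] u=1 | in 0 | out 0 | prev ⊥ | push {}
  [3] u=2 | in 0 | out 0 | prev ⊥ | push {0}
  [4] u=3 | in 0 | out 0 | prev ⊥ | push {1}
  [5] u=0 | in 0 | out 0 | ==
  [6] u=1 | in 0 | out 0 | ==

Converged values:
  [0] 0
  [1] 0
  [2] 0
  [3] 0

0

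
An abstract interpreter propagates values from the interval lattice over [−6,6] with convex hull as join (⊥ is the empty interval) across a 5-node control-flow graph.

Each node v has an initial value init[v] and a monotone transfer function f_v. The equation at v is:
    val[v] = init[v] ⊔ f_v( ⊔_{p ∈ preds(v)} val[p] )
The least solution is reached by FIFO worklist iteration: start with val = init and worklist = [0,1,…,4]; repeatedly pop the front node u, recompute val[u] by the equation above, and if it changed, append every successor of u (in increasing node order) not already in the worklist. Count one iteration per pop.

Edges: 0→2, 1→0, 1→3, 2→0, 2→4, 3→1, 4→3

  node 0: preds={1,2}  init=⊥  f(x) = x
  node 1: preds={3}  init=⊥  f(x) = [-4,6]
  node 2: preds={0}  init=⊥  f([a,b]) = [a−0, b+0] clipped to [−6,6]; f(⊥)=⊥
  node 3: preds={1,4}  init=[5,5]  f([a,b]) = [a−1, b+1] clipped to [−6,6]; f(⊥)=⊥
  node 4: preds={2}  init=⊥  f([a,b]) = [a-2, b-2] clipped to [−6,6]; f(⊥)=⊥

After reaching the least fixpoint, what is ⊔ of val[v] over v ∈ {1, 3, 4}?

Trace (12 dequeues):
  [1] u=0 | in ⊥ | out ⊥ | ==
  [2] u=1 | in [5,5] | out [-4,6] | prev ⊥ | push {0}
  [3] u=2 | in ⊥ | out ⊥ | ==
  [4] u=3 | in [-4,6] | out [-5,6] | prev [5,5] | push {1}
  [5] u=4 | in ⊥ | out ⊥ | ==
  [6] u=0 | in [-4,6] | out [-4,6] | prev ⊥ | push {2}
  [7] u=1 | in [-5,6] | out [-4,6] | ==
  [8] u=2 | in [-4,6] | out [-4,6] | prev ⊥ | push {0,4}
  [9] u=0 | in [-4,6] | out [-4,6] | ==
  [10] u=4 | in [-4,6] | out [-6,4] | prev ⊥ | push {3}
  [11] u=3 | in [-6,6] | out [-6,6] | prev [-5,6] | push {1}
  [12] u=1 | in [-6,6] | out [-4,6] | ==

Converged values:
  [0] [-4,6]
  [1] [-4,6]
  [2] [-4,6]
  [3] [-6,6]
  [4] [-6,4]

[-6,6]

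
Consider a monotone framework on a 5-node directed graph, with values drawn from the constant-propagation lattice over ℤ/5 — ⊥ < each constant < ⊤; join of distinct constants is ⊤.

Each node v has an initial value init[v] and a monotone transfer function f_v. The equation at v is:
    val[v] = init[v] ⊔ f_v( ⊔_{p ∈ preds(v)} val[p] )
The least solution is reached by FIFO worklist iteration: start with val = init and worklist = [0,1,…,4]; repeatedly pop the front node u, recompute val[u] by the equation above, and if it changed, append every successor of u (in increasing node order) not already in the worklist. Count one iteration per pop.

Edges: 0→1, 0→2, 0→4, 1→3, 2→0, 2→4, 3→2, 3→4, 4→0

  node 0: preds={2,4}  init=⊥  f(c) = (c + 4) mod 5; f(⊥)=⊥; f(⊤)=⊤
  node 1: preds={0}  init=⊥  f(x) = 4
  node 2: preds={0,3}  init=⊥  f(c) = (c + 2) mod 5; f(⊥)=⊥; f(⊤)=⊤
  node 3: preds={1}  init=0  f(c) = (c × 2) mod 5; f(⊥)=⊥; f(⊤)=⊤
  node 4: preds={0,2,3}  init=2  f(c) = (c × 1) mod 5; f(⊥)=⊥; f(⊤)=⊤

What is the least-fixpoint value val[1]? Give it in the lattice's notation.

Worklist (9 pops):
  #1 pop 0: in=2 → 1 (was ⊥); enqueue []
  #2 pop 1: in=1 → 4 (was ⊥); enqueue []
  #3 pop 2: in=⊤ → ⊤ (was ⊥); enqueue [0]
  #4 pop 3: in=4 → ⊤ (was 0); enqueue [2]
  #5 pop 4: in=⊤ → ⊤ (was 2); enqueue []
  #6 pop 0: in=⊤ → ⊤ (was 1); enqueue [1,4]
  #7 pop 2: in=⊤ → ⊤ (no change)
  #8 pop 1: in=⊤ → 4 (no change)
  #9 pop 4: in=⊤ → ⊤ (no change)

Fixpoint:
  val[0] = ⊤
  val[1] = 4
  val[2] = ⊤
  val[3] = ⊤
  val[4] = ⊤

4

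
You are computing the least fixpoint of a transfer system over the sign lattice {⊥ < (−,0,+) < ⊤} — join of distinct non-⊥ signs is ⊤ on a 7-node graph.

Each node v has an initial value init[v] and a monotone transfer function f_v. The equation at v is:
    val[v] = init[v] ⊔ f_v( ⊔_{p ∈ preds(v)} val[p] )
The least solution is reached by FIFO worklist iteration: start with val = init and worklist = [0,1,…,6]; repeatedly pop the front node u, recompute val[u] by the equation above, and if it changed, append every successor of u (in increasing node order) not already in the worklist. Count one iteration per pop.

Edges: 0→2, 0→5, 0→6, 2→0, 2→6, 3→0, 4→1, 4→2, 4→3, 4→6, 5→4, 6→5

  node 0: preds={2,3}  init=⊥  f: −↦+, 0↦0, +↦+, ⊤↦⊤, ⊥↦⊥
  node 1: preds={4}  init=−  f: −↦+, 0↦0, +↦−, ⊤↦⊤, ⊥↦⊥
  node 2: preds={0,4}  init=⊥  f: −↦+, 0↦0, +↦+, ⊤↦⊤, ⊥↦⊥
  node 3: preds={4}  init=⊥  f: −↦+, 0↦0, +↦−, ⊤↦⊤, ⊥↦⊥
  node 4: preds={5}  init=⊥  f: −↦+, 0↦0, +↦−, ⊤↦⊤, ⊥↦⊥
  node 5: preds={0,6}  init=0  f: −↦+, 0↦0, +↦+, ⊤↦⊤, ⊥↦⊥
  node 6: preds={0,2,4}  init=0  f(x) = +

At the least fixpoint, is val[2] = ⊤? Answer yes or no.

Iteration log — 23 steps:
  step 1. node 0  ⊔preds=⊥  new=⊥  stable
  step 2. node 1  ⊔preds=⊥  new=−  stable
  step 3. node 2  ⊔preds=⊥  new=⊥  stable
  step 4. node 3  ⊔preds=⊥  new=⊥  stable
  step 5. node 4  ⊔preds=0  new=0  old=⊥  +wl: 1,2,3
  step 6. node 5  ⊔preds=0  new=0  stable
  step 7. node 6  ⊔preds=0  new=⊤  old=0  +wl: 5
  step 8. node 1  ⊔preds=0  new=⊤  old=−  +wl: 
  step 9. node 2  ⊔preds=0  new=0  old=⊥  +wl: 0,6
  step 10. node 3  ⊔preds=0  new=0  old=⊥  +wl: 
  step 11. node 5  ⊔preds=⊤  new=⊤  old=0  +wl: 4
  step 12. node 0  ⊔preds=0  new=0  old=⊥  +wl: 2,5
  step 13. node 6  ⊔preds=0  new=⊤  stable
  step 14. node 4  ⊔preds=⊤  new=⊤  old=0  +wl: 1,3,6
  step 15. node 2  ⊔preds=⊤  new=⊤  old=0  +wl: 0
  step 16. node 5  ⊔preds=⊤  new=⊤  stable
  step 17. node 1  ⊔preds=⊤  new=⊤  stable
  step 18. node 3  ⊔preds=⊤  new=⊤  old=0  +wl: 
  step 19. node 6  ⊔preds=⊤  new=⊤  stable
  step 20. node 0  ⊔preds=⊤  new=⊤  old=0  +wl: 2,5,6
  step 21. node 2  ⊔preds=⊤  new=⊤  stable
  step 22. node 5  ⊔preds=⊤  new=⊤  stable
  step 23. node 6  ⊔preds=⊤  new=⊤  stable

Least fixpoint reached:
  node 0: ⊤
  node 1: ⊤
  node 2: ⊤
  node 3: ⊤
  node 4: ⊤
  node 5: ⊤
  node 6: ⊤

yes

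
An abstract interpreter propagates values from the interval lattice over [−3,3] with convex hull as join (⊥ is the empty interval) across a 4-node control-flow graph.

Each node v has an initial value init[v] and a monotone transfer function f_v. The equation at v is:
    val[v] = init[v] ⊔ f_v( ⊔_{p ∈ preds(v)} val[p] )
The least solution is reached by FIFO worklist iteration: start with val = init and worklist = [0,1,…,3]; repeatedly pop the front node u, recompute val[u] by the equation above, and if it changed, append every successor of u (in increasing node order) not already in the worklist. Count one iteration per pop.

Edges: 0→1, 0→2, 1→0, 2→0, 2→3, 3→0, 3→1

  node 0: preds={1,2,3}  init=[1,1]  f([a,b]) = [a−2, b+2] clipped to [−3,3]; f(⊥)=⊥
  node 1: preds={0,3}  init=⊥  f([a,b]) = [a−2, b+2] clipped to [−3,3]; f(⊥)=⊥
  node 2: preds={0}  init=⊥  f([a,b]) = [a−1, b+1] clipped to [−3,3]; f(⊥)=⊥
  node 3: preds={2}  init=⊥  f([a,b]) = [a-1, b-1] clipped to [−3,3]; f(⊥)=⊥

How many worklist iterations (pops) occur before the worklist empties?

11

Worklist (11 pops):
  #1 pop 0: in=⊥ → [1,1] (no change)
  #2 pop 1: in=[1,1] → [-1,3] (was ⊥); enqueue [0]
  #3 pop 2: in=[1,1] → [0,2] (was ⊥); enqueue []
  #4 pop 3: in=[0,2] → [-1,1] (was ⊥); enqueue [1]
  #5 pop 0: in=[-1,3] → [-3,3] (was [1,1]); enqueue [2]
  #6 pop 1: in=[-3,3] → [-3,3] (was [-1,3]); enqueue [0]
  #7 pop 2: in=[-3,3] → [-3,3] (was [0,2]); enqueue [3]
  #8 pop 0: in=[-3,3] → [-3,3] (no change)
  #9 pop 3: in=[-3,3] → [-3,2] (was [-1,1]); enqueue [0,1]
  #10 pop 0: in=[-3,3] → [-3,3] (no change)
  #11 pop 1: in=[-3,3] → [-3,3] (no change)

Fixpoint:
  val[0] = [-3,3]
  val[1] = [-3,3]
  val[2] = [-3,3]
  val[3] = [-3,2]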